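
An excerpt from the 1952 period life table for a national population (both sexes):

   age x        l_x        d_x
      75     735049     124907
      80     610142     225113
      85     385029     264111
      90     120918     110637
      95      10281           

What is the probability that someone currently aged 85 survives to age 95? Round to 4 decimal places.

We want 10p85 = l_95/l_85.
The conditional survival probability is l_95/l_85 = 10281/385029 = 0.026702.

0.0267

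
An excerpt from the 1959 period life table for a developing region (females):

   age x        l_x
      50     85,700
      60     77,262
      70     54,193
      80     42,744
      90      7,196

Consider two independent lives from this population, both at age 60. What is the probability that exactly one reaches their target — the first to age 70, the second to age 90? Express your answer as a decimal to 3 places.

p₁ = l_70/l_60 = 54,193/77,262 = 0.701419; p₂ = l_90/l_60 = 7,196/77,262 = 0.093138.
P(exactly one) = p₁(1−p₂) + (1−p₁)p₂ = 0.636090 + 0.027809 = 0.663899.

0.664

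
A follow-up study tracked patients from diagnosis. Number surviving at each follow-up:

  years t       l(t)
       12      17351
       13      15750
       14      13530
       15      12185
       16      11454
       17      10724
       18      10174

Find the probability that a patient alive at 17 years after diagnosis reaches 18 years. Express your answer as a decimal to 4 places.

The conditional survival probability is l(18)/l(17) = 10174/10724 = 0.948713.

0.9487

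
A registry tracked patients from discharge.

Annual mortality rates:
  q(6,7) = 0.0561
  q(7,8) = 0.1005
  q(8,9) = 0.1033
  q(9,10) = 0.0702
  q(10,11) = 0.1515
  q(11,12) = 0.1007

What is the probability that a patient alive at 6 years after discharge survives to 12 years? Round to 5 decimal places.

P(survive 6→12) = (1 − 0.0561) × (1 − 0.1005) × (1 − 0.1033) × (1 − 0.0702) × (1 − 0.1515) × (1 − 0.1007).
= 0.9439 × 0.8995 × 0.8967 × 0.9298 × 0.8485 × 0.8993 = 0.540157.

0.54016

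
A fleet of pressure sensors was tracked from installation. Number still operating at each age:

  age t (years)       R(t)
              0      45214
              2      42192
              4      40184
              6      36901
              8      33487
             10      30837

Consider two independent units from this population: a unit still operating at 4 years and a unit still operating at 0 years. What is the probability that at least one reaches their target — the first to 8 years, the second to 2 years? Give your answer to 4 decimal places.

p₁ = R(8)/R(4) = 33487/40184 = 0.833342; p₂ = R(2)/R(0) = 42192/45214 = 0.933162.
P(at least one) = 1 − (1−p₁)(1−p₂) = 1 − 0.166658 × 0.066838 = 0.988861.

0.9889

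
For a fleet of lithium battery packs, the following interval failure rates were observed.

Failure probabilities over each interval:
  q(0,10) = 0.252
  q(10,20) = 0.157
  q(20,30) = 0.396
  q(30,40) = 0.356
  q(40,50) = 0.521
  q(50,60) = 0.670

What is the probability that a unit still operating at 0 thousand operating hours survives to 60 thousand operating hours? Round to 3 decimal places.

0.039

Chaining the interval survival probabilities: (1 − 0.252) × (1 − 0.157) × (1 − 0.396) × (1 − 0.356) × (1 − 0.521) × (1 − 0.670).
= 0.748 × 0.843 × 0.604 × 0.644 × 0.479 × 0.330 = 0.038771.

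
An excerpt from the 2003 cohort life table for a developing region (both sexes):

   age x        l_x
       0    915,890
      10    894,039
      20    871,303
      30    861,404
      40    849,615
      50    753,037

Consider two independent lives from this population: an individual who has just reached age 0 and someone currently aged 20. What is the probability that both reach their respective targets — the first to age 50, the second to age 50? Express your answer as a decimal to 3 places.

0.711

p₁ = l_50/l_0 = 753,037/915,890 = 0.822192; p₂ = l_50/l_20 = 753,037/871,303 = 0.864265.
P(both) = p₁ × p₂ = 0.822192 × 0.864265 = 0.710592.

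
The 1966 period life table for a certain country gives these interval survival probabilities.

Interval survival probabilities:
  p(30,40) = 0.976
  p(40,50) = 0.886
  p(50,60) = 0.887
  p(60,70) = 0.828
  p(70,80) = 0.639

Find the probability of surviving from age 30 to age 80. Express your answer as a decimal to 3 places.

0.406

The overall survival probability is 0.976 × 0.886 × 0.887 × 0.828 × 0.639.
= 0.405825.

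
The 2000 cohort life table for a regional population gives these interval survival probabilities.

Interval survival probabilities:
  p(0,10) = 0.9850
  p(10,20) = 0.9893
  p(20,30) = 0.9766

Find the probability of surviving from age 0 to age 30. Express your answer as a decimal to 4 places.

0.9517

Chaining the interval survival probabilities: 0.9850 × 0.9893 × 0.9766.
= 0.951658.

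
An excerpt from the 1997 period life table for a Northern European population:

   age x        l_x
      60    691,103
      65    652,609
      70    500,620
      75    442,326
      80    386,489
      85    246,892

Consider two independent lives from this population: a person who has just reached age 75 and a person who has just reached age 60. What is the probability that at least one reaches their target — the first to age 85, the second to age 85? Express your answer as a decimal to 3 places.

0.716

p₁ = l_85/l_75 = 246,892/442,326 = 0.558168; p₂ = l_85/l_60 = 246,892/691,103 = 0.357243.
P(at least one) = 1 − (1−p₁)(1−p₂) = 1 − 0.441832 × 0.642757 = 0.716009.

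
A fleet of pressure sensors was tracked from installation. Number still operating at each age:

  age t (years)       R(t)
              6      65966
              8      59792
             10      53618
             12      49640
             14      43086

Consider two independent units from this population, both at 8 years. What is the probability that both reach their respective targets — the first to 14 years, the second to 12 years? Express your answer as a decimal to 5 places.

0.59825

p₁ = R(14)/R(8) = 43086/59792 = 0.720598; p₂ = R(12)/R(8) = 49640/59792 = 0.830211.
P(both) = p₁ × p₂ = 0.720598 × 0.830211 = 0.598248.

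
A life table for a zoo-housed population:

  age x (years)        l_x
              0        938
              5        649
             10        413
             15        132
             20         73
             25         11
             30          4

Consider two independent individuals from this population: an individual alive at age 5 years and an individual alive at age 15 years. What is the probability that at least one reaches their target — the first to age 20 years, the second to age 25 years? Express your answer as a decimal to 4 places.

p₁ = l_20/l_5 = 73/649 = 0.112481; p₂ = l_25/l_15 = 11/132 = 0.083333.
P(at least one) = 1 − (1−p₁)(1−p₂) = 1 − 0.887519 × 0.916667 = 0.186441.

0.1864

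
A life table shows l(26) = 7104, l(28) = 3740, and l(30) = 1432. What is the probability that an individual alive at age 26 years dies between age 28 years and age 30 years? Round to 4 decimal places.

0.3249

This is the probability of reaching 28 but not 30, conditional on being alive at 26: (l(28) − l(30)) / l(26).
= (3740 − 1432) / 7104 = 2308 / 7104 = 0.324887.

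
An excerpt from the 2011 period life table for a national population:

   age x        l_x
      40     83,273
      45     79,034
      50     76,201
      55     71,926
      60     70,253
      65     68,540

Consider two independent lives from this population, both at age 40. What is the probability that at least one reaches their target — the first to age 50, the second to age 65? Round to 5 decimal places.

0.98497

p₁ = l_50/l_40 = 76,201/83,273 = 0.915075; p₂ = l_65/l_40 = 68,540/83,273 = 0.823076.
P(at least one) = 1 − (1−p₁)(1−p₂) = 1 − 0.084925 × 0.176924 = 0.984975.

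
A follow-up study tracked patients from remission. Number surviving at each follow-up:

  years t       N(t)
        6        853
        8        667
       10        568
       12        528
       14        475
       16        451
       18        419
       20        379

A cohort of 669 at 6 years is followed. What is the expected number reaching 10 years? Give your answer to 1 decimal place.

The relevant probability is 568/853 = 0.665885.
Expected number = 669 × 0.665885 = 445.5.

445.5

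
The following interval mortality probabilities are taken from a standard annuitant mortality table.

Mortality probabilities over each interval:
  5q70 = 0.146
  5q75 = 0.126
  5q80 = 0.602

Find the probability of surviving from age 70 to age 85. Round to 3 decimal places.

15p70 = (1 − 0.146) × (1 − 0.126) × (1 − 0.602).
= 0.854 × 0.874 × 0.398 = 0.297066.

0.297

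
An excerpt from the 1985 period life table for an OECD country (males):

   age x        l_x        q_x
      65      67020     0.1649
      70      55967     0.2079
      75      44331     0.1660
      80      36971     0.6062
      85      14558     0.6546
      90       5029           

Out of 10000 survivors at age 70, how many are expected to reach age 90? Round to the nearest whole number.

899

The relevant probability is 5029/55967 = 0.089857.
Expected number = 10000 × 0.089857 = 899.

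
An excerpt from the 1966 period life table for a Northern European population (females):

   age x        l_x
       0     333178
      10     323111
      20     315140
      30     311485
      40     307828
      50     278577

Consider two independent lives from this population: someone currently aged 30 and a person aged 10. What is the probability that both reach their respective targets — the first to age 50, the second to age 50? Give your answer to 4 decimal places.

0.7711

p₁ = l_50/l_30 = 278577/311485 = 0.894351; p₂ = l_50/l_10 = 278577/323111 = 0.862171.
P(both) = p₁ × p₂ = 0.894351 × 0.862171 = 0.771083.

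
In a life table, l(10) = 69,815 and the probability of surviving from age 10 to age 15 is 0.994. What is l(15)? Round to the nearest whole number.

69396

l(15) = l(10) × p = 69,815 × 0.994 = 69396.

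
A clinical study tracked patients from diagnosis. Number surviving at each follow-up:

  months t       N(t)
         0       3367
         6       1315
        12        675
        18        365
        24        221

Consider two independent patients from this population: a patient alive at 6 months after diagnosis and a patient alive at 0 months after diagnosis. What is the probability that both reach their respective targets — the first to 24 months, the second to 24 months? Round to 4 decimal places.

p₁ = N(24)/N(6) = 221/1315 = 0.168061; p₂ = N(24)/N(0) = 221/3367 = 0.065637.
P(both) = p₁ × p₂ = 0.168061 × 0.065637 = 0.011031.

0.0110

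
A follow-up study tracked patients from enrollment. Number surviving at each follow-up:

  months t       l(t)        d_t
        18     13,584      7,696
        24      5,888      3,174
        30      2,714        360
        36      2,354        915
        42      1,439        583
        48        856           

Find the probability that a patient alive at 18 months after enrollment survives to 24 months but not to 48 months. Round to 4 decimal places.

This is the probability of reaching 24 but not 48, conditional on being alive at 18: (l(24) − l(48)) / l(18).
= (5,888 − 856) / 13,584 = 5,032 / 13,584 = 0.370436.

0.3704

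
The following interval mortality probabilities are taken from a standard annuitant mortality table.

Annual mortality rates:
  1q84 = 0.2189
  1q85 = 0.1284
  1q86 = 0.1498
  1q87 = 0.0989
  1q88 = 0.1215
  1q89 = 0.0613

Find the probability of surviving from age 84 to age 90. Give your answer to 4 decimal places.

The overall survival probability is (1 − 0.2189) × (1 − 0.1284) × (1 − 0.1498) × (1 − 0.0989) × (1 − 0.1215) × (1 − 0.0613).
= 0.7811 × 0.8716 × 0.8502 × 0.9011 × 0.8785 × 0.9387 = 0.430117.

0.4301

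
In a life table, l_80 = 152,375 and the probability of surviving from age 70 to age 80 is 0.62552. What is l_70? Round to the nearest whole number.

243597

l_70 = l_80 / p = 152,375 / 0.62552 = 243597.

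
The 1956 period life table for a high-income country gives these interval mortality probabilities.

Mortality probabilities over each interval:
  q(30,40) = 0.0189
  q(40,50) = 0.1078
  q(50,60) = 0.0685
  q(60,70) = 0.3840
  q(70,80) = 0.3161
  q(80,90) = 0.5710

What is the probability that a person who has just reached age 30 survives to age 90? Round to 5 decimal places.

The overall survival probability is (1 − 0.0189) × (1 − 0.1078) × (1 − 0.0685) × (1 − 0.3840) × (1 − 0.3161) × (1 − 0.5710).
= 0.9811 × 0.8922 × 0.9315 × 0.6160 × 0.6839 × 0.4290 = 0.147363.

0.14736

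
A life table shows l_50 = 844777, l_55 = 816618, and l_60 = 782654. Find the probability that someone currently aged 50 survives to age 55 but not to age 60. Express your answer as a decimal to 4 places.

0.0402

This is the probability of reaching 55 but not 60, conditional on being alive at 50: (l_55 − l_60) / l_50.
= (816618 − 782654) / 844777 = 33964 / 844777 = 0.040205.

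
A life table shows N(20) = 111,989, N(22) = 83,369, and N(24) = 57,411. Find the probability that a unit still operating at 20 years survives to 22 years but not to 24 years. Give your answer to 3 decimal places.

This is the probability of reaching 22 but not 24, conditional on being operational at 20: (N(22) − N(24)) / N(20).
= (83,369 − 57,411) / 111,989 = 25,958 / 111,989 = 0.231791.

0.232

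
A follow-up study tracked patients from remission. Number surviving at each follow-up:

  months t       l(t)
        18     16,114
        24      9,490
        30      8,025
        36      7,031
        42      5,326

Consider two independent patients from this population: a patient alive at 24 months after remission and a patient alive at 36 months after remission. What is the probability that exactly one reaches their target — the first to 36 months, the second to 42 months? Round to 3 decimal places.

p₁ = l(36)/l(24) = 7,031/9,490 = 0.740885; p₂ = l(42)/l(36) = 5,326/7,031 = 0.757502.
P(exactly one) = p₁(1−p₂) + (1−p₁)p₂ = 0.179663 + 0.196280 = 0.375943.

0.376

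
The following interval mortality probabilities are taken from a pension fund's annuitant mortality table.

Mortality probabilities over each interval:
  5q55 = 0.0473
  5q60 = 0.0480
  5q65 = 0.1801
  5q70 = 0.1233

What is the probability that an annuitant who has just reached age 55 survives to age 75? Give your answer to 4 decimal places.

0.6519

20p55 = (1 − 0.0473) × (1 − 0.0480) × (1 − 0.1801) × (1 − 0.1233).
= 0.9527 × 0.9520 × 0.8199 × 0.8767 = 0.651936.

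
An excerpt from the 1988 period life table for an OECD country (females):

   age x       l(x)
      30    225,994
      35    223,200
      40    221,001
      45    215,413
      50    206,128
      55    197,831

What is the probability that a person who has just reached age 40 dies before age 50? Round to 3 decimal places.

0.067

P(die before 50 | alive at 40) = 1 − l(50)/l(40) = 1 − 206,128/221,001 = (14,873)/221,001 = 0.067298.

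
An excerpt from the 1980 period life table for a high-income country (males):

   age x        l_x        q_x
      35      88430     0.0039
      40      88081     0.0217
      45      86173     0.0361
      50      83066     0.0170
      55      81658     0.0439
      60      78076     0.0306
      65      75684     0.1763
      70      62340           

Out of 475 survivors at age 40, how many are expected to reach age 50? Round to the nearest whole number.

The relevant probability is 83066/88081 = 0.943064.
Expected number = 475 × 0.943064 = 448.

448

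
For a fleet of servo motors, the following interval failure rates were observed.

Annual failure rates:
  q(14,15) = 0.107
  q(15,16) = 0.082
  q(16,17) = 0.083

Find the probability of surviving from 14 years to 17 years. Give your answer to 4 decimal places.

P(survive 14→17) = (1 − 0.107) × (1 − 0.082) × (1 − 0.083).
= 0.893 × 0.918 × 0.917 = 0.751733.

0.7517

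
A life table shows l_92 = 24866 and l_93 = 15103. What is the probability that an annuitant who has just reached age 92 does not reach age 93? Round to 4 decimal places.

P(die before 93 | alive at 92) = 1 − l_93/l_92 = 1 − 15103/24866 = (9763)/24866 = 0.392624.

0.3926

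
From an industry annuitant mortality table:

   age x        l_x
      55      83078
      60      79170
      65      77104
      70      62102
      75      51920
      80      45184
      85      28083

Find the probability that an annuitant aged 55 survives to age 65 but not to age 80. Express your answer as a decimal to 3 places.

We want 10|15q55 = (l_65 − l_80)/l_55.
This is the probability of reaching 65 but not 80, conditional on being alive at 55: (l_65 − l_80) / l_55.
= (77104 − 45184) / 83078 = 31920 / 83078 = 0.384217.

0.384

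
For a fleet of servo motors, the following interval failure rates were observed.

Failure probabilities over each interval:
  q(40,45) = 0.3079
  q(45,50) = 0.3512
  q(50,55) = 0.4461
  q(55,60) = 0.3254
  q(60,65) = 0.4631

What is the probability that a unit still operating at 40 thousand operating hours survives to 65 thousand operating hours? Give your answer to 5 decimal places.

0.09008

P(survive 40→65) = (1 − 0.3079) × (1 − 0.3512) × (1 − 0.4461) × (1 − 0.3254) × (1 − 0.4631).
= 0.6921 × 0.6488 × 0.5539 × 0.6746 × 0.5369 = 0.090085.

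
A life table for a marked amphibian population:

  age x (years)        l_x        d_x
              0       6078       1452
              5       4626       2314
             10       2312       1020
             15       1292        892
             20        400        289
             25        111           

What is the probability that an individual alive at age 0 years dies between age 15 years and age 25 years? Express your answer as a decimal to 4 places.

0.1943

This is the probability of reaching 15 but not 25, conditional on being alive at 0: (l_15 − l_25) / l_0.
= (1292 − 111) / 6078 = 1181 / 6078 = 0.194307.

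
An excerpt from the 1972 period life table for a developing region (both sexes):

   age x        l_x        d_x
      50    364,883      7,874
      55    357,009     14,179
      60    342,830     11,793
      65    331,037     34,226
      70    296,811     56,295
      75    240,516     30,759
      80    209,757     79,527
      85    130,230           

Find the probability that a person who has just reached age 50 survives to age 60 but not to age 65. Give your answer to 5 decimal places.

0.03232

We want 10|5q50 = (l_60 − l_65)/l_50.
This is the probability of reaching 60 but not 65, conditional on being alive at 50: (l_60 − l_65) / l_50.
= (342,830 − 331,037) / 364,883 = 11,793 / 364,883 = 0.032320.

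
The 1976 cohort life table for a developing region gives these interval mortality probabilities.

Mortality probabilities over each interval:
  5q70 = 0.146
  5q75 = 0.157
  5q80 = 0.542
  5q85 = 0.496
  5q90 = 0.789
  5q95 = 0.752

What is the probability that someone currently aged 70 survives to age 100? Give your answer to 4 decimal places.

0.0087

Survival from 70 to 100 is the product of surviving each interval: (1 − 0.146) × (1 − 0.157) × (1 − 0.542) × (1 − 0.496) × (1 − 0.789) × (1 − 0.752).
= 0.854 × 0.843 × 0.458 × 0.504 × 0.211 × 0.248 = 0.008696.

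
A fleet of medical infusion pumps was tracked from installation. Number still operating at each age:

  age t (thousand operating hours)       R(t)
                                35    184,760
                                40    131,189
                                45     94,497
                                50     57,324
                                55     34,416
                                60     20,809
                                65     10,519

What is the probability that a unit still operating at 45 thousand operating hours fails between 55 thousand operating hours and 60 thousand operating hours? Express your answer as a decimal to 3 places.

This is the probability of reaching 55 but not 60, conditional on being operational at 45: (R(55) − R(60)) / R(45).
= (34,416 − 20,809) / 94,497 = 13,607 / 94,497 = 0.143994.

0.144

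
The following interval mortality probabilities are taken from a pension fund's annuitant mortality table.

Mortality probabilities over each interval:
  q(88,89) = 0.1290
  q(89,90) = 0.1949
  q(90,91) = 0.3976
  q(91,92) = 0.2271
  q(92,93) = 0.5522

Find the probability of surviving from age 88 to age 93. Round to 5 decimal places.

P(survive 88→93) = (1 − 0.1290) × (1 − 0.1949) × (1 − 0.3976) × (1 − 0.2271) × (1 − 0.5522).
= 0.8710 × 0.8051 × 0.6024 × 0.7729 × 0.4478 = 0.146204.

0.14620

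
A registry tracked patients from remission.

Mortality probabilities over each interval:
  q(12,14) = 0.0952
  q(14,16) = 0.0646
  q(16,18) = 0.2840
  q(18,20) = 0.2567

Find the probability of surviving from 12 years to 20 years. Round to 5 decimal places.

Chaining the interval survival probabilities: (1 − 0.0952) × (1 − 0.0646) × (1 − 0.2840) × (1 − 0.2567).
= 0.9048 × 0.9354 × 0.7160 × 0.7433 = 0.450430.

0.45043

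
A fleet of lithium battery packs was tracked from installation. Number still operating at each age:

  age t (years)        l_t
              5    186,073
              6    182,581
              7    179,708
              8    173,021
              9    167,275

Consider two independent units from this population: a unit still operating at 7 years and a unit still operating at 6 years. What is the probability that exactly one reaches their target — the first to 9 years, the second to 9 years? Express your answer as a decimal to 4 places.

p₁ = l_9/l_7 = 167,275/179,708 = 0.930816; p₂ = l_9/l_6 = 167,275/182,581 = 0.916169.
P(exactly one) = p₁(1−p₂) + (1−p₁)p₂ = 0.078031 + 0.063384 = 0.141415.

0.1414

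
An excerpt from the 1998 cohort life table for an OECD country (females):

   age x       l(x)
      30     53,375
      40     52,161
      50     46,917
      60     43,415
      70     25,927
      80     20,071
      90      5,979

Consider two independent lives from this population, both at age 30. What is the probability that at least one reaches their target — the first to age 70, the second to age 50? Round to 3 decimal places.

p₁ = l(70)/l(30) = 25,927/53,375 = 0.485752; p₂ = l(50)/l(30) = 46,917/53,375 = 0.879007.
P(at least one) = 1 − (1−p₁)(1−p₂) = 1 − 0.514248 × 0.120993 = 0.937780.

0.938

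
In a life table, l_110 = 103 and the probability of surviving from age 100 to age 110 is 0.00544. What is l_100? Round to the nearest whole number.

l_100 = l_110 / p = 103 / 0.00544 = 18934.

18934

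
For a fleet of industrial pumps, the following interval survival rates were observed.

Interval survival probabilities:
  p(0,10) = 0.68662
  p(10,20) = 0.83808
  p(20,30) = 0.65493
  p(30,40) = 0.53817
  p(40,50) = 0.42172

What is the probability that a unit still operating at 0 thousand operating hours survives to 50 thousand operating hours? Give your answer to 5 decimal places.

0.08553

P(survive 0→50) = 0.68662 × 0.83808 × 0.65493 × 0.53817 × 0.42172.
= 0.085534.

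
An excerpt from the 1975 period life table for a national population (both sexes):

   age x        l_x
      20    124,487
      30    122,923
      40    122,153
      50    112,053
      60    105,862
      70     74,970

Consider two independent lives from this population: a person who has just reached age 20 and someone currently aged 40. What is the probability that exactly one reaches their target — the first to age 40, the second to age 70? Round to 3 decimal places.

0.391

p₁ = l_40/l_20 = 122,153/124,487 = 0.981251; p₂ = l_70/l_40 = 74,970/122,153 = 0.613739.
P(exactly one) = p₁(1−p₂) + (1−p₁)p₂ = 0.379019 + 0.011507 = 0.390526.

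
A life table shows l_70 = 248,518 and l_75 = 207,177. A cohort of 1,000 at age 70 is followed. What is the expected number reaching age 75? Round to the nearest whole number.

834

The relevant probability is 207,177/248,518 = 0.833650.
Expected number = 1,000 × 0.833650 = 834.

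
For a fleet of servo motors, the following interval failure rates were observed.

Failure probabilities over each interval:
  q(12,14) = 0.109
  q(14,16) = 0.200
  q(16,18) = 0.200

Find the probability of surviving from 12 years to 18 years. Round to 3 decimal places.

Survival from 12 to 18 is the product of surviving each interval: (1 − 0.109) × (1 − 0.200) × (1 − 0.200).
= 0.891 × 0.800 × 0.800 = 0.570240.

0.570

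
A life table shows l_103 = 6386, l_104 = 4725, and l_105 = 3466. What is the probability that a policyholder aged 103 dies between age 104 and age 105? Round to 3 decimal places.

This is the probability of reaching 104 but not 105, conditional on being alive at 103: (l_104 − l_105) / l_103.
= (4725 − 3466) / 6386 = 1259 / 6386 = 0.197150.

0.197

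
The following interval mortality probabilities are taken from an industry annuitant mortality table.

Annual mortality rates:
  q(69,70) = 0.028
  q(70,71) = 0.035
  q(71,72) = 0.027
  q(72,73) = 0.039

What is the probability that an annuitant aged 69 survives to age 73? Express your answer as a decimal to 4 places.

Survival from 69 to 73 is the product of surviving each interval: (1 − 0.028) × (1 − 0.035) × (1 − 0.027) × (1 − 0.039).
= 0.972 × 0.965 × 0.973 × 0.961 = 0.877061.

0.8771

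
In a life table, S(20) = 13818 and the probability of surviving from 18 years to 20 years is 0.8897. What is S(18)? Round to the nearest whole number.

S(18) = S(20) / p = 13818 / 0.8897 = 15531.

15531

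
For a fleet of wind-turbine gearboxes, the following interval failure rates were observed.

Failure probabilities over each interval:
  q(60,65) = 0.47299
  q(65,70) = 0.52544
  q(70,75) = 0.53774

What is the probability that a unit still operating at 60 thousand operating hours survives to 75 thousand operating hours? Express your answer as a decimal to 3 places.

0.116

Chaining the interval survival probabilities: (1 − 0.47299) × (1 − 0.52544) × (1 − 0.53774).
= 0.52701 × 0.47456 × 0.46226 = 0.115610.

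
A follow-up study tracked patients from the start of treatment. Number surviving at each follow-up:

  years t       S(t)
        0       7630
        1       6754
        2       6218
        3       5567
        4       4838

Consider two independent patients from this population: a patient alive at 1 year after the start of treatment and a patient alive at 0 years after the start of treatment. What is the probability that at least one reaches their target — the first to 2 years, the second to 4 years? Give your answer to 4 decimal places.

p₁ = S(2)/S(1) = 6218/6754 = 0.920640; p₂ = S(4)/S(0) = 4838/7630 = 0.634076.
P(at least one) = 1 − (1−p₁)(1−p₂) = 1 − 0.079360 × 0.365924 = 0.970960.

0.9710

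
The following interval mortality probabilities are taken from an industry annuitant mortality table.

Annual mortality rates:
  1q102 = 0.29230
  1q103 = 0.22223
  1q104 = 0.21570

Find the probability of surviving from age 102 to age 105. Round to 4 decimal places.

3p102 = (1 − 0.29230) × (1 − 0.22223) × (1 − 0.21570).
= 0.70770 × 0.77777 × 0.78430 = 0.431701.

0.4317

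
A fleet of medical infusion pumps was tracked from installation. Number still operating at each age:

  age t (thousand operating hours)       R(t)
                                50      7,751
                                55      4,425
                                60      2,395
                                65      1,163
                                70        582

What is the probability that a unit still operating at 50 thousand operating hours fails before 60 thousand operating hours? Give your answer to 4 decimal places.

P(fail before 60 | operational at 50) = 1 − R(60)/R(50) = 1 − 2,395/7,751 = (5,356)/7,751 = 0.691008.

0.6910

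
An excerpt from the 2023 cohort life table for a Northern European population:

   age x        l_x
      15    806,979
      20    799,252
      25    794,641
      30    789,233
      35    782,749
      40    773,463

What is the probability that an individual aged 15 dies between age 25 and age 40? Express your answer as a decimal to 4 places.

0.0262

We want 10|15q15 = (l_25 − l_40)/l_15.
This is the probability of reaching 25 but not 40, conditional on being alive at 15: (l_25 − l_40) / l_15.
= (794,641 − 773,463) / 806,979 = 21,178 / 806,979 = 0.026244.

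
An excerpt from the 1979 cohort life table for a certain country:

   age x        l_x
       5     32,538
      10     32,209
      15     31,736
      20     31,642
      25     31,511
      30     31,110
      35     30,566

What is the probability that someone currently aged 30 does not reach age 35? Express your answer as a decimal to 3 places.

0.017

P(die before 35 | alive at 30) = 1 − l_35/l_30 = 1 − 30,566/31,110 = (544)/31,110 = 0.017486.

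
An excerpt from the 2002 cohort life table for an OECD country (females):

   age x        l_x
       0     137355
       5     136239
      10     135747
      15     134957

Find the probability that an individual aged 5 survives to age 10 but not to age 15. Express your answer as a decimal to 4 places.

0.0058

We want 5|5q5 = (l_10 − l_15)/l_5.
This is the probability of reaching 10 but not 15, conditional on being alive at 5: (l_10 − l_15) / l_5.
= (135747 − 134957) / 136239 = 790 / 136239 = 0.005799.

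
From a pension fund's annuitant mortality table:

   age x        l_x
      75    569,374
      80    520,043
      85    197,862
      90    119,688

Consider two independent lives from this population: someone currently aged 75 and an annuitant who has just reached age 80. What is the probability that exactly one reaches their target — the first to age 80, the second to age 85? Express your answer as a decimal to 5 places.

p₁ = l_80/l_75 = 520,043/569,374 = 0.913359; p₂ = l_85/l_80 = 197,862/520,043 = 0.380472.
P(exactly one) = p₁(1−p₂) + (1−p₁)p₂ = 0.565851 + 0.032964 = 0.598816.

0.59882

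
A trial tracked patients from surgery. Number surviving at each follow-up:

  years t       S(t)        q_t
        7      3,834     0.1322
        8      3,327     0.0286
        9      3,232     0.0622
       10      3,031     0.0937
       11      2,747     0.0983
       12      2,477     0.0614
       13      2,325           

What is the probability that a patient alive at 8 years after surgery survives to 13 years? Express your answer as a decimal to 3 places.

The conditional survival probability is S(13)/S(8) = 2,325/3,327 = 0.698828.

0.699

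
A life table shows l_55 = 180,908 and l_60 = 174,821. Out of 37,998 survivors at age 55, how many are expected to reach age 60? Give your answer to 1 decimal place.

The relevant probability is 174,821/180,908 = 0.966353.
Expected number = 37,998 × 0.966353 = 36719.5.

36719.5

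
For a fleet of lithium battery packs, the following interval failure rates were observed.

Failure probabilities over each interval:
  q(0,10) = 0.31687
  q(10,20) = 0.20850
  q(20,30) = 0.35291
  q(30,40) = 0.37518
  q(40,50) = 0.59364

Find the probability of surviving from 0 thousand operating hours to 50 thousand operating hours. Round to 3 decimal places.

0.089

Chaining the interval survival probabilities: (1 − 0.31687) × (1 − 0.20850) × (1 − 0.35291) × (1 − 0.37518) × (1 − 0.59364).
= 0.68313 × 0.79150 × 0.64709 × 0.62482 × 0.40636 = 0.088835.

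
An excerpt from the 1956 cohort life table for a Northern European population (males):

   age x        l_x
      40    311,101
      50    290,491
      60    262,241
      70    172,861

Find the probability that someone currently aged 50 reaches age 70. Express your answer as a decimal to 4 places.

We want 20p50 = l_70/l_50.
The conditional survival probability is l_70/l_50 = 172,861/290,491 = 0.595065.

0.5951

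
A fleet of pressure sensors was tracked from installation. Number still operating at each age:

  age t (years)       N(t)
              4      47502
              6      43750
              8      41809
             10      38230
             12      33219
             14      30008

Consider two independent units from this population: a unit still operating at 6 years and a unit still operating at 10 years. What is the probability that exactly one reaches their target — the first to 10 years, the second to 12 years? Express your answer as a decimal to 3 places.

p₁ = N(10)/N(6) = 38230/43750 = 0.873829; p₂ = N(12)/N(10) = 33219/38230 = 0.868925.
P(exactly one) = p₁(1−p₂) + (1−p₁)p₂ = 0.114537 + 0.109633 = 0.224170.

0.224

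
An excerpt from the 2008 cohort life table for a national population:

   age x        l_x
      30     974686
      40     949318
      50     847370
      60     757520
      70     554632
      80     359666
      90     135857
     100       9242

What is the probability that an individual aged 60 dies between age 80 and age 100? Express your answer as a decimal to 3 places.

0.463

We want 20|20q60 = (l_80 − l_100)/l_60.
This is the probability of reaching 80 but not 100, conditional on being alive at 60: (l_80 − l_100) / l_60.
= (359666 − 9242) / 757520 = 350424 / 757520 = 0.462594.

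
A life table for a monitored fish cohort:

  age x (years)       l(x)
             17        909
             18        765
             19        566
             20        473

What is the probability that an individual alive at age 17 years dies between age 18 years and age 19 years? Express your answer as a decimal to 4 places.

This is the probability of reaching 18 but not 19, conditional on being alive at 17: (l(18) − l(19)) / l(17).
= (765 − 566) / 909 = 199 / 909 = 0.218922.

0.2189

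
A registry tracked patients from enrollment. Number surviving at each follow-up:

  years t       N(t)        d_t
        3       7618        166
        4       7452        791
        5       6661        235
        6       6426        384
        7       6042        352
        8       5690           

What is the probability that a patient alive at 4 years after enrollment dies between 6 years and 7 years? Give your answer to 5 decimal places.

This is the probability of reaching 6 but not 7, conditional on being alive at 4: (N(6) − N(7)) / N(4).
= (6426 − 6042) / 7452 = 384 / 7452 = 0.051530.

0.05153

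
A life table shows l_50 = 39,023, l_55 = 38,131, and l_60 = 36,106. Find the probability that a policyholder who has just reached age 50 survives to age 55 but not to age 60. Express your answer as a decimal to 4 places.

We want 5|5q50 = (l_55 − l_60)/l_50.
This is the probability of reaching 55 but not 60, conditional on being alive at 50: (l_55 − l_60) / l_50.
= (38,131 − 36,106) / 39,023 = 2,025 / 39,023 = 0.051892.

0.0519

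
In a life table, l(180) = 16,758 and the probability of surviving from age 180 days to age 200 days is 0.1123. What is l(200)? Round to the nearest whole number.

1882

l(200) = l(180) × p = 16,758 × 0.1123 = 1882.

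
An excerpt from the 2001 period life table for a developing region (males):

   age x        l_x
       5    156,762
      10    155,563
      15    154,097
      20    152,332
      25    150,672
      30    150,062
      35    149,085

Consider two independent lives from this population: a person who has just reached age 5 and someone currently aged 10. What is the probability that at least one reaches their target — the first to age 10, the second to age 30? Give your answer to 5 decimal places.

p₁ = l_10/l_5 = 155,563/156,762 = 0.992351; p₂ = l_30/l_10 = 150,062/155,563 = 0.964638.
P(at least one) = 1 − (1−p₁)(1−p₂) = 1 − 0.007649 × 0.035362 = 0.999730.

0.99973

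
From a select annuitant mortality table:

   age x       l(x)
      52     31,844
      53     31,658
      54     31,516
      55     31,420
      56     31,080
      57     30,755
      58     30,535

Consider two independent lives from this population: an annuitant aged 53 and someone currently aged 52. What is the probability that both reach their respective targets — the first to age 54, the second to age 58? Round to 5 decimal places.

0.95459

p₁ = l(54)/l(53) = 31,516/31,658 = 0.995515; p₂ = l(58)/l(52) = 30,535/31,844 = 0.958893.
P(both) = p₁ × p₂ = 0.995515 × 0.958893 = 0.954592.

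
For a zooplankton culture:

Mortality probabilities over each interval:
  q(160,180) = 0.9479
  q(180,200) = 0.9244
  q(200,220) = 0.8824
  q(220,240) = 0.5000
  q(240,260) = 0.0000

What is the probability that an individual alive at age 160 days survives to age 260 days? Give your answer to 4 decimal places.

Chaining the interval survival probabilities: (1 − 0.9479) × (1 − 0.9244) × (1 − 0.8824) × (1 − 0.5000) × (1 − 0.0000).
= 0.0521 × 0.0756 × 0.1176 × 0.5000 × 1.0000 = 0.000232.

0.0002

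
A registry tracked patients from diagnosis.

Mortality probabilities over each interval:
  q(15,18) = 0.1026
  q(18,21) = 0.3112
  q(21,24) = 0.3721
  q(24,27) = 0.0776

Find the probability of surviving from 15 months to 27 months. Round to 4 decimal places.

Chaining the interval survival probabilities: (1 − 0.1026) × (1 − 0.3112) × (1 − 0.3721) × (1 − 0.0776).
= 0.8974 × 0.6888 × 0.6279 × 0.9224 = 0.358005.

0.3580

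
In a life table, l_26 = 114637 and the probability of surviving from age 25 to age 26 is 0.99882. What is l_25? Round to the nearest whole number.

l_25 = l_26 / p = 114637 / 0.99882 = 114772.

114772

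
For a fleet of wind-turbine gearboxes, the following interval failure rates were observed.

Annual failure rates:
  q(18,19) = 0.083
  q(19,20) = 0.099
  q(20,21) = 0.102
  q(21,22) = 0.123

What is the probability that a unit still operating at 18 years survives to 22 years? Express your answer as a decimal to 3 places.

Survival from 18 to 22 is the product of surviving each interval: (1 − 0.083) × (1 − 0.099) × (1 − 0.102) × (1 − 0.123).
= 0.917 × 0.901 × 0.898 × 0.877 = 0.650684.

0.651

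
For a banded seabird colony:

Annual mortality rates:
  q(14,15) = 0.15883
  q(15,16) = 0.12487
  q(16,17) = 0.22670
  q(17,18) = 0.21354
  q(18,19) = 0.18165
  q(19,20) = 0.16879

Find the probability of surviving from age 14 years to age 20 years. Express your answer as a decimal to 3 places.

The overall survival probability is (1 − 0.15883) × (1 − 0.12487) × (1 − 0.22670) × (1 − 0.21354) × (1 − 0.18165) × (1 − 0.16879).
= 0.84117 × 0.87513 × 0.77330 × 0.78646 × 0.81835 × 0.83121 = 0.304531.

0.305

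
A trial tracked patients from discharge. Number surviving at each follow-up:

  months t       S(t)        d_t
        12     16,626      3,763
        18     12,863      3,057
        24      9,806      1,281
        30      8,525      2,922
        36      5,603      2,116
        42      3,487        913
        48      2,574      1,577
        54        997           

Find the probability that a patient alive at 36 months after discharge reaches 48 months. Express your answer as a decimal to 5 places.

The conditional survival probability is S(48)/S(36) = 2,574/5,603 = 0.459397.

0.45940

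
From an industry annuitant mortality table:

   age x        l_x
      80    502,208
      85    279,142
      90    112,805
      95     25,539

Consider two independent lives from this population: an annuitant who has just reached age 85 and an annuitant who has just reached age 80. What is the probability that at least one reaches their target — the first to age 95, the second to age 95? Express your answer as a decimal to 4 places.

0.1377

p₁ = l_95/l_85 = 25,539/279,142 = 0.091491; p₂ = l_95/l_80 = 25,539/502,208 = 0.050853.
P(at least one) = 1 − (1−p₁)(1−p₂) = 1 − 0.908509 × 0.949147 = 0.137691.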